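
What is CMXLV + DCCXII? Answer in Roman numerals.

CMXLV = 945
DCCXII = 712
945 + 712 = 1657

MDCLVII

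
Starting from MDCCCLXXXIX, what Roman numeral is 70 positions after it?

MDCCCLXXXIX = 1889
1889 + 70 = 1959

MCMLIX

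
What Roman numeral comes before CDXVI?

CDXVI = 416; previous is 415

CDXV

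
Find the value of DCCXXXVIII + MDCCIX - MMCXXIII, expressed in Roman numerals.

DCCXXXVIII = 738, MDCCIX = 1709, MMCXXIII = 2123
738 + 1709 = 2447
2447 - 2123 = 324

CCCXXIV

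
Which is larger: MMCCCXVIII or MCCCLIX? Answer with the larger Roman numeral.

MMCCCXVIII = 2318
MCCCLIX = 1359
2318 is larger

MMCCCXVIII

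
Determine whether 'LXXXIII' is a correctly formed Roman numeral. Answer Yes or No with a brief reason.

'LXXXIII': Check the rules: uses only the symbols I, V, X, L, C, D, M; no symbol is repeated more than three times in a row; V, L and D each appear at most once; no smaller symbol precedes a larger one (values never increase from left to right). Value: L (50) + X (10) + X (10) + X (10) + I (1) + I (1) + I (1) = 83. So it is a valid standard Roman numeral.

Yes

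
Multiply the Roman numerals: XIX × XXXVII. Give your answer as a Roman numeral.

XIX = 19
XXXVII = 37
19 × 37 = 703

DCCIII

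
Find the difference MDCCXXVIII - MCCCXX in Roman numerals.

MDCCXXVIII = 1728
MCCCXX = 1320
1728 - 1320 = 408

CDVIII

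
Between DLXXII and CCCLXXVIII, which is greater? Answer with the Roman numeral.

DLXXII = 572
CCCLXXVIII = 378
572 is larger

DLXXII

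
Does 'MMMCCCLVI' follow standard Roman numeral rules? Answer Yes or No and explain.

'MMMCCCLVI': Check the rules: uses only the symbols I, V, X, L, C, D, M; no symbol is repeated more than three times in a row; V, L and D each appear at most once; no smaller symbol precedes a larger one (values never increase from left to right). Value: M (1000) + M (1000) + M (1000) + C (100) + C (100) + C (100) + L (50) + V (5) + I (1) = 3356. So it is a valid standard Roman numeral.

Yes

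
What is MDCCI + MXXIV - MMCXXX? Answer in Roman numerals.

MDCCI = 1701, MXXIV = 1024, MMCXXX = 2130
1701 + 1024 = 2725
2725 - 2130 = 595

DXCV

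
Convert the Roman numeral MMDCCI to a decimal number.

MMDCCI: M=1000, M=1000, D=500, C=100, C=100, I=1
1000 + 1000 + 500 + 100 + 100 + 1 = 2701

2701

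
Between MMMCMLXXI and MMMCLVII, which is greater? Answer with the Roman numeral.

MMMCMLXXI = 3971
MMMCLVII = 3157
3971 is larger

MMMCMLXXI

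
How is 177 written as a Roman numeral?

Convert 177 to Roman numerals:
  177 contains 1×100 (C)
  77 contains 1×50 (L)
  27 contains 2×10 (XX)
  7 contains 1×5 (V)
  2 contains 2×1 (II)

CLXXVII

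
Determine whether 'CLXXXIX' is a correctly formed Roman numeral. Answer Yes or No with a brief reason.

'CLXXXIX': Check the rules: uses only the symbols I, V, X, L, C, D, M; no symbol is repeated more than three times in a row; V, L and D each appear at most once; the only place a smaller symbol precedes a larger one is the allowed subtractive pair IX, the symbol right after such a pair (if any) is smaller than the pair's first symbol, and otherwise the values never increase from left to right. Value: C (100) + L (50) + X (10) + X (10) + X (10) + IX (9) = 189. So it is a valid standard Roman numeral.

Yes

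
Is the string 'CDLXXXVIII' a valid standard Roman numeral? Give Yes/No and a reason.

'CDLXXXVIII': Check the rules: uses only the symbols I, V, X, L, C, D, M; no symbol is repeated more than three times in a row; V, L and D each appear at most once; the only place a smaller symbol precedes a larger one is the allowed subtractive pair CD, the symbol right after such a pair (if any) is smaller than the pair's first symbol, and otherwise the values never increase from left to right. Value: CD (400) + L (50) + X (10) + X (10) + X (10) + V (5) + I (1) + I (1) + I (1) = 488. So it is a valid standard Roman numeral.

Yes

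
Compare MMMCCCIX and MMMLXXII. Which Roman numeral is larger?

MMMCCCIX = 3309
MMMLXXII = 3072
3309 is larger

MMMCCCIX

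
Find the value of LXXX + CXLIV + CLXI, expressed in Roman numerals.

LXXX = 80, CXLIV = 144, CLXI = 161
80 + 144 = 224
224 + 161 = 385

CCCLXXXV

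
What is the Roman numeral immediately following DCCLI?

DCCLI = 751; next is 752

DCCLII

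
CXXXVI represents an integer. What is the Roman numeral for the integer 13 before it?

CXXXVI = 136
136 - 13 = 123

CXXIII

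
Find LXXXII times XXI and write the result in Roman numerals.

LXXXII = 82
XXI = 21
82 × 21 = 1722

MDCCXXII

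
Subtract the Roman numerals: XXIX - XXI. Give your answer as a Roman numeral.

XXIX = 29
XXI = 21
29 - 21 = 8

VIII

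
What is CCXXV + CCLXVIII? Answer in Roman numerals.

CCXXV = 225
CCLXVIII = 268
225 + 268 = 493

CDXCIII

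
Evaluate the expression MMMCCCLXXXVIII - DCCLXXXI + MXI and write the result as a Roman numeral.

MMMCCCLXXXVIII = 3388, DCCLXXXI = 781, MXI = 1011
3388 - 781 = 2607
2607 + 1011 = 3618

MMMDCXVIII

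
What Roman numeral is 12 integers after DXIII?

DXIII = 513
513 + 12 = 525

DXXV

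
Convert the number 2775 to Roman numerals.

Convert 2775 to Roman numerals:
  2775 contains 2×1000 (MM)
  775 contains 1×500 (D)
  275 contains 2×100 (CC)
  75 contains 1×50 (L)
  25 contains 2×10 (XX)
  5 contains 1×5 (V)

MMDCCLXXV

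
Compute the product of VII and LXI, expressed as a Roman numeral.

VII = 7
LXI = 61
7 × 61 = 427

CDXXVII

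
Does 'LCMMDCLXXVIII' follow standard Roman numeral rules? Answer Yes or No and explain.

'LCMMDCLXXVIII': L should not appear more than once

No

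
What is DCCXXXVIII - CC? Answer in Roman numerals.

DCCXXXVIII = 738
CC = 200
738 - 200 = 538

DXXXVIII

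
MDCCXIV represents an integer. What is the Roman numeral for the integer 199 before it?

MDCCXIV = 1714
1714 - 199 = 1515

MDXV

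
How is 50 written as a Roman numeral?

Convert 50 to Roman numerals:
  50 contains 1×50 (L)

L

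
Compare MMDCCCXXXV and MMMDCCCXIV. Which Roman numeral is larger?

MMDCCCXXXV = 2835
MMMDCCCXIV = 3814
3814 is larger

MMMDCCCXIV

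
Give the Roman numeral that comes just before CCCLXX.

CCCLXX = 370; previous is 369

CCCLXIX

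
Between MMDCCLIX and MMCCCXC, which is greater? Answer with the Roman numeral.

MMDCCLIX = 2759
MMCCCXC = 2390
2759 is larger

MMDCCLIX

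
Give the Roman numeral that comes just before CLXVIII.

CLXVIII = 168, so the previous integer is 168 - 1 = 167

CLXVII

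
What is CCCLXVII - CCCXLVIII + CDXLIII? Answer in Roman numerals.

CCCLXVII = 367, CCCXLVIII = 348, CDXLIII = 443
367 - 348 = 19
19 + 443 = 462

CDLXII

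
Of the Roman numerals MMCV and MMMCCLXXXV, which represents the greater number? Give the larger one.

MMCV = 2105
MMMCCLXXXV = 3285
3285 is larger

MMMCCLXXXV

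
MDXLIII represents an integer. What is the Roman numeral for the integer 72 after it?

MDXLIII = 1543
1543 + 72 = 1615

MDCXV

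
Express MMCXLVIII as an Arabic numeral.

MMCXLVIII: M=1000, M=1000, C=100, XL=40, V=5, I=1, I=1, I=1
1000 + 1000 + 100 + 40 + 5 + 1 + 1 + 1 = 2148

2148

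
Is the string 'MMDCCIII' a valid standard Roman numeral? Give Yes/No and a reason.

'MMDCCIII': Check the rules: uses only the symbols I, V, X, L, C, D, M; no symbol is repeated more than three times in a row; V, L and D each appear at most once; no smaller symbol precedes a larger one (values never increase from left to right). Value: M (1000) + M (1000) + D (500) + C (100) + C (100) + I (1) + I (1) + I (1) = 2703. So it is a valid standard Roman numeral.

Yes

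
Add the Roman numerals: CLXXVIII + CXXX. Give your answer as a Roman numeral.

CLXXVIII = 178
CXXX = 130
178 + 130 = 308

CCCVIII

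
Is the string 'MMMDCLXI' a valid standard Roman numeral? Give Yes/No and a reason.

'MMMDCLXI': Check the rules: uses only the symbols I, V, X, L, C, D, M; no symbol is repeated more than three times in a row; V, L and D each appear at most once; no smaller symbol precedes a larger one (values never increase from left to right). Value: M (1000) + M (1000) + M (1000) + D (500) + C (100) + L (50) + X (10) + I (1) = 3661. So it is a valid standard Roman numeral.

Yes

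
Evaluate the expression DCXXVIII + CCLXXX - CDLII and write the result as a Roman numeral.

DCXXVIII = 628, CCLXXX = 280, CDLII = 452
628 + 280 = 908
908 - 452 = 456

CDLVI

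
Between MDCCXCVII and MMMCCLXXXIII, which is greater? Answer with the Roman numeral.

MDCCXCVII = 1797
MMMCCLXXXIII = 3283
3283 is larger

MMMCCLXXXIII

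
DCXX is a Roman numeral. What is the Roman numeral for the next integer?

DCXX = 620, so the next integer is 620 + 1 = 621

DCXXI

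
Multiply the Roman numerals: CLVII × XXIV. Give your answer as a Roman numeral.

CLVII = 157
XXIV = 24
157 × 24 = 3768

MMMDCCLXVIII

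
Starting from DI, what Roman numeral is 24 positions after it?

DI = 501
501 + 24 = 525

DXXV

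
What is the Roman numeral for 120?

Convert 120 to Roman numerals:
  120 contains 1×100 (C)
  20 contains 2×10 (XX)

CXX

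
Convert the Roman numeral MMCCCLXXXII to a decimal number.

MMCCCLXXXII: M=1000, M=1000, C=100, C=100, C=100, L=50, X=10, X=10, X=10, I=1, I=1
1000 + 1000 + 100 + 100 + 100 + 50 + 10 + 10 + 10 + 1 + 1 = 2382

2382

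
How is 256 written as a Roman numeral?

Convert 256 to Roman numerals:
  256 contains 2×100 (CC)
  56 contains 1×50 (L)
  6 contains 1×5 (V)
  1 contains 1×1 (I)

CCLVI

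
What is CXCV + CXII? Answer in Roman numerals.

CXCV = 195
CXII = 112
195 + 112 = 307

CCCVII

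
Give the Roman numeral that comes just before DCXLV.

DCXLV = 645; previous is 644

DCXLIV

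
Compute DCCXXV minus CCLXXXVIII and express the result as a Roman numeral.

DCCXXV = 725
CCLXXXVIII = 288
725 - 288 = 437

CDXXXVII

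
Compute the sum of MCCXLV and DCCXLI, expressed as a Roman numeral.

MCCXLV = 1245
DCCXLI = 741
1245 + 741 = 1986

MCMLXXXVI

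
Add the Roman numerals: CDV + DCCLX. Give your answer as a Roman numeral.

CDV = 405
DCCLX = 760
405 + 760 = 1165

MCLXV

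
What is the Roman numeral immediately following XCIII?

XCIII = 93, so the next integer is 93 + 1 = 94

XCIV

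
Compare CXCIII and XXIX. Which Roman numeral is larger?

CXCIII = 193
XXIX = 29
193 is larger

CXCIII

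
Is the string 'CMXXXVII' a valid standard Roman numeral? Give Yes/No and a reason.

'CMXXXVII': Check the rules: uses only the symbols I, V, X, L, C, D, M; no symbol is repeated more than three times in a row; V, L and D each appear at most once; the only place a smaller symbol precedes a larger one is the allowed subtractive pair CM, the symbol right after such a pair (if any) is smaller than the pair's first symbol, and otherwise the values never increase from left to right. Value: CM (900) + X (10) + X (10) + X (10) + V (5) + I (1) + I (1) = 937. So it is a valid standard Roman numeral.

Yes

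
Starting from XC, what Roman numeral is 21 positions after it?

XC = 90
90 + 21 = 111

CXI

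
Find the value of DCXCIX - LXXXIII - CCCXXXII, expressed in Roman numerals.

DCXCIX = 699, LXXXIII = 83, CCCXXXII = 332
699 - 83 = 616
616 - 332 = 284

CCLXXXIV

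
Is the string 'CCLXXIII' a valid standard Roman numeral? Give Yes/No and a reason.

'CCLXXIII': Check the rules: uses only the symbols I, V, X, L, C, D, M; no symbol is repeated more than three times in a row; V, L and D each appear at most once; no smaller symbol precedes a larger one (values never increase from left to right). Value: C (100) + C (100) + L (50) + X (10) + X (10) + I (1) + I (1) + I (1) = 273. So it is a valid standard Roman numeral.

Yes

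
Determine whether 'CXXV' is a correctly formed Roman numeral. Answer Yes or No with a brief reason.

'CXXV': Check the rules: uses only the symbols I, V, X, L, C, D, M; no symbol is repeated more than three times in a row; V, L and D each appear at most once; no smaller symbol precedes a larger one (values never increase from left to right). Value: C (100) + X (10) + X (10) + V (5) = 125. So it is a valid standard Roman numeral.

Yes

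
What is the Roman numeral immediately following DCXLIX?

DCXLIX = 649; next is 650

DCL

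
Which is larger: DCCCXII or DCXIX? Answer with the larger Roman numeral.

DCCCXII = 812
DCXIX = 619
812 is larger

DCCCXII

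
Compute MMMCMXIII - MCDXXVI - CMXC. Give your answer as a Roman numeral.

MMMCMXIII = 3913, MCDXXVI = 1426, CMXC = 990
3913 - 1426 = 2487
2487 - 990 = 1497

MCDXCVII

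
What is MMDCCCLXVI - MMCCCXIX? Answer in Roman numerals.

MMDCCCLXVI = 2866
MMCCCXIX = 2319
2866 - 2319 = 547

DXLVII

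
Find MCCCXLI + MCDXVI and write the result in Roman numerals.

MCCCXLI = 1341
MCDXVI = 1416
1341 + 1416 = 2757

MMDCCLVII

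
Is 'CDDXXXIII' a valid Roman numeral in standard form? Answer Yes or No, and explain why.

'CDDXXXIII': D should not appear more than once

No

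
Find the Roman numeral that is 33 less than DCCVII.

DCCVII = 707
707 - 33 = 674

DCLXXIV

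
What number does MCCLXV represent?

MCCLXV: M=1000, C=100, C=100, L=50, X=10, V=5
1000 + 100 + 100 + 50 + 10 + 5 = 1265

1265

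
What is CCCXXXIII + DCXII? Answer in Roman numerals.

CCCXXXIII = 333
DCXII = 612
333 + 612 = 945

CMXLV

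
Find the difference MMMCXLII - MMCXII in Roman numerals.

MMMCXLII = 3142
MMCXII = 2112
3142 - 2112 = 1030

MXXX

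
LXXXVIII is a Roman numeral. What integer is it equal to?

LXXXVIII: L=50, X=10, X=10, X=10, V=5, I=1, I=1, I=1
50 + 10 + 10 + 10 + 5 + 1 + 1 + 1 = 88

88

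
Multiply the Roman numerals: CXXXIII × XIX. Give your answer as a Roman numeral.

CXXXIII = 133
XIX = 19
133 × 19 = 2527

MMDXXVII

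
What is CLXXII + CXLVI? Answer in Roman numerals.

CLXXII = 172
CXLVI = 146
172 + 146 = 318

CCCXVIII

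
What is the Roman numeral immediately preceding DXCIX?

DXCIX = 599; previous is 598

DXCVIII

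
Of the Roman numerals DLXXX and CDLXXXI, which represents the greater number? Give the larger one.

DLXXX = 580
CDLXXXI = 481
580 is larger

DLXXX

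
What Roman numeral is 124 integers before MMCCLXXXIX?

MMCCLXXXIX = 2289
2289 - 124 = 2165

MMCLXV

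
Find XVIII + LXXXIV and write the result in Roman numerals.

XVIII = 18
LXXXIV = 84
18 + 84 = 102

CII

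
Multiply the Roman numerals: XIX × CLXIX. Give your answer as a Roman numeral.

XIX = 19
CLXIX = 169
19 × 169 = 3211

MMMCCXI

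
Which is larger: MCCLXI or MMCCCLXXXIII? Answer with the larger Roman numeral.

MCCLXI = 1261
MMCCCLXXXIII = 2383
2383 is larger

MMCCCLXXXIII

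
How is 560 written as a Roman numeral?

Convert 560 to Roman numerals:
  560 contains 1×500 (D)
  60 contains 1×50 (L)
  10 contains 1×10 (X)

DLX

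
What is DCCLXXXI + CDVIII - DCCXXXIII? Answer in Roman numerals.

DCCLXXXI = 781, CDVIII = 408, DCCXXXIII = 733
781 + 408 = 1189
1189 - 733 = 456

CDLVI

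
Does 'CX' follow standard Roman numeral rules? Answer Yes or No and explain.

'CX': Check the rules: uses only the symbols I, V, X, L, C, D, M; no symbol is repeated more than three times in a row; V, L and D each appear at most once; no smaller symbol precedes a larger one (values never increase from left to right). Value: C (100) + X (10) = 110. So it is a valid standard Roman numeral.

Yes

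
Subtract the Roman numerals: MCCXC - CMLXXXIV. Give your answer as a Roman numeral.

MCCXC = 1290
CMLXXXIV = 984
1290 - 984 = 306

CCCVI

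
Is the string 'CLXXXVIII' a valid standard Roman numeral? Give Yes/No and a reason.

'CLXXXVIII': Check the rules: uses only the symbols I, V, X, L, C, D, M; no symbol is repeated more than three times in a row; V, L and D each appear at most once; no smaller symbol precedes a larger one (values never increase from left to right). Value: C (100) + L (50) + X (10) + X (10) + X (10) + V (5) + I (1) + I (1) + I (1) = 188. So it is a valid standard Roman numeral.

Yes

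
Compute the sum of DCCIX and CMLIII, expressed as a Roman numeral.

DCCIX = 709
CMLIII = 953
709 + 953 = 1662

MDCLXII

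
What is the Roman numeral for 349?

Convert 349 to Roman numerals:
  349 contains 3×100 (CCC)
  49 contains 1×40 (XL)
  9 contains 1×9 (IX)

CCCXLIX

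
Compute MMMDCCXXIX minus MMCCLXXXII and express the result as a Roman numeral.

MMMDCCXXIX = 3729
MMCCLXXXII = 2282
3729 - 2282 = 1447

MCDXLVII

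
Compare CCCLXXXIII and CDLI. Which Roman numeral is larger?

CCCLXXXIII = 383
CDLI = 451
451 is larger

CDLI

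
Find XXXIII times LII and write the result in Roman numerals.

XXXIII = 33
LII = 52
33 × 52 = 1716

MDCCXVI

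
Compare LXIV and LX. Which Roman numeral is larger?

LXIV = 64
LX = 60
64 is larger

LXIV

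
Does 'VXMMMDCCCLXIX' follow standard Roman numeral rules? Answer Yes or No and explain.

'VXMMMDCCCLXIX': Invalid subtractive combination: VX

No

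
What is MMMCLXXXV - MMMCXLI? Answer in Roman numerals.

MMMCLXXXV = 3185
MMMCXLI = 3141
3185 - 3141 = 44

XLIV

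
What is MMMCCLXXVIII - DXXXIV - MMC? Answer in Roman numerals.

MMMCCLXXVIII = 3278, DXXXIV = 534, MMC = 2100
3278 - 534 = 2744
2744 - 2100 = 644

DCXLIV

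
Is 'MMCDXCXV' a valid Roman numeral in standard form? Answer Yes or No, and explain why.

'MMCDXCXV': X cannot come right after the subtractive pair XC: once X is subtracted in XC, the next symbol must be smaller than X

No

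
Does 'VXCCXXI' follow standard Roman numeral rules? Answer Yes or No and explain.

'VXCCXXI': Invalid subtractive combination: VX

No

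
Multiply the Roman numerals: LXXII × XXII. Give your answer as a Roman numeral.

LXXII = 72
XXII = 22
72 × 22 = 1584

MDLXXXIV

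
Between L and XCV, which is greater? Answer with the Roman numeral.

L = 50
XCV = 95
95 is larger

XCV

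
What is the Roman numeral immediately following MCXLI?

MCXLI = 1141; next is 1142

MCXLII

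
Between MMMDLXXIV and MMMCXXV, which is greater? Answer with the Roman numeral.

MMMDLXXIV = 3574
MMMCXXV = 3125
3574 is larger

MMMDLXXIV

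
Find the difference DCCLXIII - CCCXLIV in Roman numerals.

DCCLXIII = 763
CCCXLIV = 344
763 - 344 = 419

CDXIX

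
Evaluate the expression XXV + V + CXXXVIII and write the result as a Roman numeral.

XXV = 25, V = 5, CXXXVIII = 138
25 + 5 = 30
30 + 138 = 168

CLXVIII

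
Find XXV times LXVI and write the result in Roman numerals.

XXV = 25
LXVI = 66
25 × 66 = 1650

MDCL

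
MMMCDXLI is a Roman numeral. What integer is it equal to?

MMMCDXLI: M=1000, M=1000, M=1000, CD=400, XL=40, I=1
1000 + 1000 + 1000 + 400 + 40 + 1 = 3441

3441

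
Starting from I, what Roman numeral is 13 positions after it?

I = 1
1 + 13 = 14

XIV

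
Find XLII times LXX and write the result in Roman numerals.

XLII = 42
LXX = 70
42 × 70 = 2940

MMCMXL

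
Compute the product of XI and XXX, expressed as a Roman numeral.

XI = 11
XXX = 30
11 × 30 = 330

CCCXXX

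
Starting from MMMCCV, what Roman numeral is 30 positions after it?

MMMCCV = 3205
3205 + 30 = 3235

MMMCCXXXV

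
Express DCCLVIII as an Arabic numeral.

DCCLVIII: D=500, C=100, C=100, L=50, V=5, I=1, I=1, I=1
500 + 100 + 100 + 50 + 5 + 1 + 1 + 1 = 758

758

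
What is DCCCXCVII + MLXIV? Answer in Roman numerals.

DCCCXCVII = 897
MLXIV = 1064
897 + 1064 = 1961

MCMLXI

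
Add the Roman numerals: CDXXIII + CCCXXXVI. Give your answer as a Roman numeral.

CDXXIII = 423
CCCXXXVI = 336
423 + 336 = 759

DCCLIX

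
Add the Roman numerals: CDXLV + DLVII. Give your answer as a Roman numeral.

CDXLV = 445
DLVII = 557
445 + 557 = 1002

MII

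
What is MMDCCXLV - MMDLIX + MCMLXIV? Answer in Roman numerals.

MMDCCXLV = 2745, MMDLIX = 2559, MCMLXIV = 1964
2745 - 2559 = 186
186 + 1964 = 2150

MMCL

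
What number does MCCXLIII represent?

MCCXLIII: M=1000, C=100, C=100, XL=40, I=1, I=1, I=1
1000 + 100 + 100 + 40 + 1 + 1 + 1 = 1243

1243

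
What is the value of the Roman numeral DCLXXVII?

DCLXXVII: D=500, C=100, L=50, X=10, X=10, V=5, I=1, I=1
500 + 100 + 50 + 10 + 10 + 5 + 1 + 1 = 677

677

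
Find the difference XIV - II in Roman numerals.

XIV = 14
II = 2
14 - 2 = 12

XII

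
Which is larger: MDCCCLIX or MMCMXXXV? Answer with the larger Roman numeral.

MDCCCLIX = 1859
MMCMXXXV = 2935
2935 is larger

MMCMXXXV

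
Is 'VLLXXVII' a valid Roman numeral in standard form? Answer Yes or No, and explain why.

'VLLXXVII': V should not appear more than once

No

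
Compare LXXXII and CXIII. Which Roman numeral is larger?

LXXXII = 82
CXIII = 113
113 is larger

CXIII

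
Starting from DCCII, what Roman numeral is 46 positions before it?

DCCII = 702
702 - 46 = 656

DCLVI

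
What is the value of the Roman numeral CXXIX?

CXXIX: C=100, X=10, X=10, IX=9
100 + 10 + 10 + 9 = 129

129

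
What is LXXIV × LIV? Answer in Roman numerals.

LXXIV = 74
LIV = 54
74 × 54 = 3996

MMMCMXCVI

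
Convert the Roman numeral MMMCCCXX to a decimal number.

MMMCCCXX: M=1000, M=1000, M=1000, C=100, C=100, C=100, X=10, X=10
1000 + 1000 + 1000 + 100 + 100 + 100 + 10 + 10 = 3320

3320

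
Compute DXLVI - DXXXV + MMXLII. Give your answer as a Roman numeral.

DXLVI = 546, DXXXV = 535, MMXLII = 2042
546 - 535 = 11
11 + 2042 = 2053

MMLIII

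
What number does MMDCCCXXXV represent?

MMDCCCXXXV: M=1000, M=1000, D=500, C=100, C=100, C=100, X=10, X=10, X=10, V=5
1000 + 1000 + 500 + 100 + 100 + 100 + 10 + 10 + 10 + 5 = 2835

2835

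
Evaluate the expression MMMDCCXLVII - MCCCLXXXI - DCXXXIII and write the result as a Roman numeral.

MMMDCCXLVII = 3747, MCCCLXXXI = 1381, DCXXXIII = 633
3747 - 1381 = 2366
2366 - 633 = 1733

MDCCXXXIII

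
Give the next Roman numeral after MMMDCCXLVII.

MMMDCCXLVII = 3747, so the next integer is 3747 + 1 = 3748

MMMDCCXLVIII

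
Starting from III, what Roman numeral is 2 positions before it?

III = 3
3 - 2 = 1

I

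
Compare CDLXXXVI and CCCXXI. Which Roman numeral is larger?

CDLXXXVI = 486
CCCXXI = 321
486 is larger

CDLXXXVI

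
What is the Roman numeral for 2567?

Convert 2567 to Roman numerals:
  2567 contains 2×1000 (MM)
  567 contains 1×500 (D)
  67 contains 1×50 (L)
  17 contains 1×10 (X)
  7 contains 1×5 (V)
  2 contains 2×1 (II)

MMDLXVII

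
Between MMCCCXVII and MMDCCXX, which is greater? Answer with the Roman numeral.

MMCCCXVII = 2317
MMDCCXX = 2720
2720 is larger

MMDCCXX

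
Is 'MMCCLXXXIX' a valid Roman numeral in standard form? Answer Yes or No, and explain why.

'MMCCLXXXIX': Check the rules: uses only the symbols I, V, X, L, C, D, M; no symbol is repeated more than three times in a row; V, L and D each appear at most once; the only place a smaller symbol precedes a larger one is the allowed subtractive pair IX, the symbol right after such a pair (if any) is smaller than the pair's first symbol, and otherwise the values never increase from left to right. Value: M (1000) + M (1000) + C (100) + C (100) + L (50) + X (10) + X (10) + X (10) + IX (9) = 2289. So it is a valid standard Roman numeral.

Yes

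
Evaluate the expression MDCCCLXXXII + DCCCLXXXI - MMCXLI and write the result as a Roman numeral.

MDCCCLXXXII = 1882, DCCCLXXXI = 881, MMCXLI = 2141
1882 + 881 = 2763
2763 - 2141 = 622

DCXXII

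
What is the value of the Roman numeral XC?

XC: XC=90

90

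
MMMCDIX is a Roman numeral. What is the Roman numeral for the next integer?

MMMCDIX = 3409, so the next integer is 3409 + 1 = 3410

MMMCDX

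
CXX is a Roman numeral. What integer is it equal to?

CXX: C=100, X=10, X=10
100 + 10 + 10 = 120

120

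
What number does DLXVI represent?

DLXVI: D=500, L=50, X=10, V=5, I=1
500 + 50 + 10 + 5 + 1 = 566

566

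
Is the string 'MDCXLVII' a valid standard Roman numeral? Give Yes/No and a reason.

'MDCXLVII': Check the rules: uses only the symbols I, V, X, L, C, D, M; no symbol is repeated more than three times in a row; V, L and D each appear at most once; the only place a smaller symbol precedes a larger one is the allowed subtractive pair XL, the symbol right after such a pair (if any) is smaller than the pair's first symbol, and otherwise the values never increase from left to right. Value: M (1000) + D (500) + C (100) + XL (40) + V (5) + I (1) + I (1) = 1647. So it is a valid standard Roman numeral.

Yes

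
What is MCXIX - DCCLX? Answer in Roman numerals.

MCXIX = 1119
DCCLX = 760
1119 - 760 = 359

CCCLIX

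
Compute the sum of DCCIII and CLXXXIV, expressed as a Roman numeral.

DCCIII = 703
CLXXXIV = 184
703 + 184 = 887

DCCCLXXXVII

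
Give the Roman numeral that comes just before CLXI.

CLXI = 161, so the previous integer is 161 - 1 = 160

CLX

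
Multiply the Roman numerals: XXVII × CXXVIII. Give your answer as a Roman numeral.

XXVII = 27
CXXVIII = 128
27 × 128 = 3456

MMMCDLVI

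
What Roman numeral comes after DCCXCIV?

DCCXCIV = 794; next is 795

DCCXCV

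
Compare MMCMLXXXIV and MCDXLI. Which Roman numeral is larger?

MMCMLXXXIV = 2984
MCDXLI = 1441
2984 is larger

MMCMLXXXIV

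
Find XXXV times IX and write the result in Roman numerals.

XXXV = 35
IX = 9
35 × 9 = 315

CCCXV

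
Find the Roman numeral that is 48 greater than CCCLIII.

CCCLIII = 353
353 + 48 = 401

CDI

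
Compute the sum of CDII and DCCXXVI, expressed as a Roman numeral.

CDII = 402
DCCXXVI = 726
402 + 726 = 1128

MCXXVIII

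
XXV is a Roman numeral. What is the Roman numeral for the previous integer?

XXV = 25; previous is 24

XXIV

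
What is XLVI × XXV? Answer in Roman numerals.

XLVI = 46
XXV = 25
46 × 25 = 1150

MCL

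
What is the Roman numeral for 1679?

Convert 1679 to Roman numerals:
  1679 contains 1×1000 (M)
  679 contains 1×500 (D)
  179 contains 1×100 (C)
  79 contains 1×50 (L)
  29 contains 2×10 (XX)
  9 contains 1×9 (IX)

MDCLXXIX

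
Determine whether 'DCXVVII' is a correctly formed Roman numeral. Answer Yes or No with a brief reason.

'DCXVVII': V should not appear more than once

No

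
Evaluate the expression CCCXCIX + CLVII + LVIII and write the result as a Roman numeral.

CCCXCIX = 399, CLVII = 157, LVIII = 58
399 + 157 = 556
556 + 58 = 614

DCXIV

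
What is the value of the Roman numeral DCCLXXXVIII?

DCCLXXXVIII: D=500, C=100, C=100, L=50, X=10, X=10, X=10, V=5, I=1, I=1, I=1
500 + 100 + 100 + 50 + 10 + 10 + 10 + 5 + 1 + 1 + 1 = 788

788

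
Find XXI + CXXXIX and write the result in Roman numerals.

XXI = 21
CXXXIX = 139
21 + 139 = 160

CLX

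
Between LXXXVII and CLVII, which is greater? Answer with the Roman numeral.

LXXXVII = 87
CLVII = 157
157 is larger

CLVII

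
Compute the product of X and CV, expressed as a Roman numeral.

X = 10
CV = 105
10 × 105 = 1050

ML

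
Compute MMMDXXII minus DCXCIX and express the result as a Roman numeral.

MMMDXXII = 3522
DCXCIX = 699
3522 - 699 = 2823

MMDCCCXXIII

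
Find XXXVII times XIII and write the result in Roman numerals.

XXXVII = 37
XIII = 13
37 × 13 = 481

CDLXXXI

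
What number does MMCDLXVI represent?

MMCDLXVI: M=1000, M=1000, CD=400, L=50, X=10, V=5, I=1
1000 + 1000 + 400 + 50 + 10 + 5 + 1 = 2466

2466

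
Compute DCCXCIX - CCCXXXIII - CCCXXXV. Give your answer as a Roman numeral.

DCCXCIX = 799, CCCXXXIII = 333, CCCXXXV = 335
799 - 333 = 466
466 - 335 = 131

CXXXI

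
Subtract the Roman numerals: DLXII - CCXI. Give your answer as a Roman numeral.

DLXII = 562
CCXI = 211
562 - 211 = 351

CCCLI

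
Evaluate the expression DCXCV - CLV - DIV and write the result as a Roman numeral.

DCXCV = 695, CLV = 155, DIV = 504
695 - 155 = 540
540 - 504 = 36

XXXVI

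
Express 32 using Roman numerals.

Convert 32 to Roman numerals:
  32 contains 3×10 (XXX)
  2 contains 2×1 (II)

XXXII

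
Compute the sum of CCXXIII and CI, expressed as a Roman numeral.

CCXXIII = 223
CI = 101
223 + 101 = 324

CCCXXIV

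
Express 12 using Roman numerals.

Convert 12 to Roman numerals:
  12 contains 1×10 (X)
  2 contains 2×1 (II)

XII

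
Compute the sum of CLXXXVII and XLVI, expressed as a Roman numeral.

CLXXXVII = 187
XLVI = 46
187 + 46 = 233

CCXXXIII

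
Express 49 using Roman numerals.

Convert 49 to Roman numerals:
  49 contains 1×40 (XL)
  9 contains 1×9 (IX)

XLIX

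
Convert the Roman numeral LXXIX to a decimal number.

LXXIX: L=50, X=10, X=10, IX=9
50 + 10 + 10 + 9 = 79

79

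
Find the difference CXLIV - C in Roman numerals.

CXLIV = 144
C = 100
144 - 100 = 44

XLIV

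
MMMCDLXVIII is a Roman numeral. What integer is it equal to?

MMMCDLXVIII: M=1000, M=1000, M=1000, CD=400, L=50, X=10, V=5, I=1, I=1, I=1
1000 + 1000 + 1000 + 400 + 50 + 10 + 5 + 1 + 1 + 1 = 3468

3468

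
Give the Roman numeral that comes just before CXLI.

CXLI = 141; previous is 140

CXL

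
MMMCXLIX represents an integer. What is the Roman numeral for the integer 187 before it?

MMMCXLIX = 3149
3149 - 187 = 2962

MMCMLXII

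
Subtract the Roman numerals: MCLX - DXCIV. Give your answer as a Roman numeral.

MCLX = 1160
DXCIV = 594
1160 - 594 = 566

DLXVI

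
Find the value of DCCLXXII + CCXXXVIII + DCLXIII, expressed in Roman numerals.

DCCLXXII = 772, CCXXXVIII = 238, DCLXIII = 663
772 + 238 = 1010
1010 + 663 = 1673

MDCLXXIII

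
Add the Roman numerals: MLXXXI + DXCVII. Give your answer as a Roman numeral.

MLXXXI = 1081
DXCVII = 597
1081 + 597 = 1678

MDCLXXVIII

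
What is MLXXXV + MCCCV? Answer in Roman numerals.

MLXXXV = 1085
MCCCV = 1305
1085 + 1305 = 2390

MMCCCXC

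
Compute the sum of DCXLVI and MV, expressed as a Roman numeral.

DCXLVI = 646
MV = 1005
646 + 1005 = 1651

MDCLI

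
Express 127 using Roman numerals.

Convert 127 to Roman numerals:
  127 contains 1×100 (C)
  27 contains 2×10 (XX)
  7 contains 1×5 (V)
  2 contains 2×1 (II)

CXXVII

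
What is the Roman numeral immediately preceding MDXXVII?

MDXXVII = 1527, so the previous integer is 1527 - 1 = 1526

MDXXVI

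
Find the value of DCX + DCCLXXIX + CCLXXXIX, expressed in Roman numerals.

DCX = 610, DCCLXXIX = 779, CCLXXXIX = 289
610 + 779 = 1389
1389 + 289 = 1678

MDCLXXVIII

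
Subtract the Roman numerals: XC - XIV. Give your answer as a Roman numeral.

XC = 90
XIV = 14
90 - 14 = 76

LXXVI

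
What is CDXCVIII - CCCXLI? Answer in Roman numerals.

CDXCVIII = 498
CCCXLI = 341
498 - 341 = 157

CLVII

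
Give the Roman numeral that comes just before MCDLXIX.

MCDLXIX = 1469; previous is 1468

MCDLXVIII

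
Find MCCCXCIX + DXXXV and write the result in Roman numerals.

MCCCXCIX = 1399
DXXXV = 535
1399 + 535 = 1934

MCMXXXIV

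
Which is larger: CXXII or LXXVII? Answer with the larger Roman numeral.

CXXII = 122
LXXVII = 77
122 is larger

CXXII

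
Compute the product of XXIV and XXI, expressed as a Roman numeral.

XXIV = 24
XXI = 21
24 × 21 = 504

DIV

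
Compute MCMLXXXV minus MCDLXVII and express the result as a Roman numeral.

MCMLXXXV = 1985
MCDLXVII = 1467
1985 - 1467 = 518

DXVIII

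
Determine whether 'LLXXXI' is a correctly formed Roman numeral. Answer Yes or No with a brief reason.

'LLXXXI': L should not appear more than once

No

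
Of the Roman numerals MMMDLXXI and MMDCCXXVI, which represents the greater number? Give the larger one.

MMMDLXXI = 3571
MMDCCXXVI = 2726
3571 is larger

MMMDLXXI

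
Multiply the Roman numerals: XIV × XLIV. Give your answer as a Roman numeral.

XIV = 14
XLIV = 44
14 × 44 = 616

DCXVI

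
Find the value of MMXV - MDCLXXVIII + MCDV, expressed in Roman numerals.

MMXV = 2015, MDCLXXVIII = 1678, MCDV = 1405
2015 - 1678 = 337
337 + 1405 = 1742

MDCCXLII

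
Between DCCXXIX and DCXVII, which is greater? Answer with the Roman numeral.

DCCXXIX = 729
DCXVII = 617
729 is larger

DCCXXIX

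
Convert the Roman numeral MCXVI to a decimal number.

MCXVI: M=1000, C=100, X=10, V=5, I=1
1000 + 100 + 10 + 5 + 1 = 1116

1116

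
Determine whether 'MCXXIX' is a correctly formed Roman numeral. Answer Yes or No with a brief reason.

'MCXXIX': Check the rules: uses only the symbols I, V, X, L, C, D, M; no symbol is repeated more than three times in a row; V, L and D each appear at most once; the only place a smaller symbol precedes a larger one is the allowed subtractive pair IX, the symbol right after such a pair (if any) is smaller than the pair's first symbol, and otherwise the values never increase from left to right. Value: M (1000) + C (100) + X (10) + X (10) + IX (9) = 1129. So it is a valid standard Roman numeral.

Yes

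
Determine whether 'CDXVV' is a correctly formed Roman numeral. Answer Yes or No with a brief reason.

'CDXVV': V should not appear more than once

No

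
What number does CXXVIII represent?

CXXVIII: C=100, X=10, X=10, V=5, I=1, I=1, I=1
100 + 10 + 10 + 5 + 1 + 1 + 1 = 128

128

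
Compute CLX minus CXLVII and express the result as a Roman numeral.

CLX = 160
CXLVII = 147
160 - 147 = 13

XIII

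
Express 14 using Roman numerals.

Convert 14 to Roman numerals:
  14 contains 1×10 (X)
  4 contains 1×4 (IV)

XIV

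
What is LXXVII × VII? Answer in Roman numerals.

LXXVII = 77
VII = 7
77 × 7 = 539

DXXXIX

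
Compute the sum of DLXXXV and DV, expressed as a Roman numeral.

DLXXXV = 585
DV = 505
585 + 505 = 1090

MXC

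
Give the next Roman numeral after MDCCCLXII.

MDCCCLXII = 1862; next is 1863

MDCCCLXIII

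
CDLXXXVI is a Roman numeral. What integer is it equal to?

CDLXXXVI: CD=400, L=50, X=10, X=10, X=10, V=5, I=1
400 + 50 + 10 + 10 + 10 + 5 + 1 = 486

486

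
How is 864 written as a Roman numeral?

Convert 864 to Roman numerals:
  864 contains 1×500 (D)
  364 contains 3×100 (CCC)
  64 contains 1×50 (L)
  14 contains 1×10 (X)
  4 contains 1×4 (IV)

DCCCLXIV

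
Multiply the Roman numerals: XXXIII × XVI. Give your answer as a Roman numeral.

XXXIII = 33
XVI = 16
33 × 16 = 528

DXXVIII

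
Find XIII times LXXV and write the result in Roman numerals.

XIII = 13
LXXV = 75
13 × 75 = 975

CMLXXV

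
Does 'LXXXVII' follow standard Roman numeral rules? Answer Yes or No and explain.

'LXXXVII': Check the rules: uses only the symbols I, V, X, L, C, D, M; no symbol is repeated more than three times in a row; V, L and D each appear at most once; no smaller symbol precedes a larger one (values never increase from left to right). Value: L (50) + X (10) + X (10) + X (10) + V (5) + I (1) + I (1) = 87. So it is a valid standard Roman numeral.

Yes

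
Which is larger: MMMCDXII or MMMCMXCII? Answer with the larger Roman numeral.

MMMCDXII = 3412
MMMCMXCII = 3992
3992 is larger

MMMCMXCII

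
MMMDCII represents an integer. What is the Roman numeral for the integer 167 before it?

MMMDCII = 3602
3602 - 167 = 3435

MMMCDXXXV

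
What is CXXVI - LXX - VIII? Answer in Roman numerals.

CXXVI = 126, LXX = 70, VIII = 8
126 - 70 = 56
56 - 8 = 48

XLVIII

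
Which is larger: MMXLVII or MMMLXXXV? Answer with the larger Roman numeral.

MMXLVII = 2047
MMMLXXXV = 3085
3085 is larger

MMMLXXXV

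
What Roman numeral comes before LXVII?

LXVII = 67; previous is 66

LXVI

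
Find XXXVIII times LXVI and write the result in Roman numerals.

XXXVIII = 38
LXVI = 66
38 × 66 = 2508

MMDVIII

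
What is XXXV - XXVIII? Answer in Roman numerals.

XXXV = 35
XXVIII = 28
35 - 28 = 7

VII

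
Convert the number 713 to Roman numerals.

Convert 713 to Roman numerals:
  713 contains 1×500 (D)
  213 contains 2×100 (CC)
  13 contains 1×10 (X)
  3 contains 3×1 (III)

DCCXIII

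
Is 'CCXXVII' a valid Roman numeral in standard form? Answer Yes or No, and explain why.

'CCXXVII': Check the rules: uses only the symbols I, V, X, L, C, D, M; no symbol is repeated more than three times in a row; V, L and D each appear at most once; no smaller symbol precedes a larger one (values never increase from left to right). Value: C (100) + C (100) + X (10) + X (10) + V (5) + I (1) + I (1) = 227. So it is a valid standard Roman numeral.

Yes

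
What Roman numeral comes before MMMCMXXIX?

MMMCMXXIX = 3929, so the previous integer is 3929 - 1 = 3928

MMMCMXXVIII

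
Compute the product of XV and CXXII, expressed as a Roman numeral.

XV = 15
CXXII = 122
15 × 122 = 1830

MDCCCXXX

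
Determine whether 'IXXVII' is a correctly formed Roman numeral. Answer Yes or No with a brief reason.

'IXXVII': I (position 1) comes before the larger symbol X (position 3) without being directly in front of it as a subtractive pair; apart from IV, IX, XL, XC, CD and CM, symbols must go from largest to smallest

No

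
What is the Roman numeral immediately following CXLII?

CXLII = 142, so the next integer is 142 + 1 = 143

CXLIII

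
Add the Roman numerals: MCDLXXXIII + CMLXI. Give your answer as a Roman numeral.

MCDLXXXIII = 1483
CMLXI = 961
1483 + 961 = 2444

MMCDXLIV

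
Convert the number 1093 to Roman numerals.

Convert 1093 to Roman numerals:
  1093 contains 1×1000 (M)
  93 contains 1×90 (XC)
  3 contains 3×1 (III)

MXCIII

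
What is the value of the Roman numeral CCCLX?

CCCLX: C=100, C=100, C=100, L=50, X=10
100 + 100 + 100 + 50 + 10 = 360

360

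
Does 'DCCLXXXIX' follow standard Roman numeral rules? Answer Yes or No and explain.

'DCCLXXXIX': Check the rules: uses only the symbols I, V, X, L, C, D, M; no symbol is repeated more than three times in a row; V, L and D each appear at most once; the only place a smaller symbol precedes a larger one is the allowed subtractive pair IX, the symbol right after such a pair (if any) is smaller than the pair's first symbol, and otherwise the values never increase from left to right. Value: D (500) + C (100) + C (100) + L (50) + X (10) + X (10) + X (10) + IX (9) = 789. So it is a valid standard Roman numeral.

Yes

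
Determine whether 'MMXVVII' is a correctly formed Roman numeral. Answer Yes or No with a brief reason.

'MMXVVII': V should not appear more than once

No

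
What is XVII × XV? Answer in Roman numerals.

XVII = 17
XV = 15
17 × 15 = 255

CCLV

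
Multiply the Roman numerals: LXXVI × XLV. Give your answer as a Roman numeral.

LXXVI = 76
XLV = 45
76 × 45 = 3420

MMMCDXX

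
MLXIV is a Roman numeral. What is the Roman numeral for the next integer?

MLXIV = 1064; next is 1065

MLXV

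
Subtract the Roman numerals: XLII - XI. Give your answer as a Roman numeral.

XLII = 42
XI = 11
42 - 11 = 31

XXXI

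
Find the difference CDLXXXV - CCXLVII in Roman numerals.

CDLXXXV = 485
CCXLVII = 247
485 - 247 = 238

CCXXXVIII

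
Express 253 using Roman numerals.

Convert 253 to Roman numerals:
  253 contains 2×100 (CC)
  53 contains 1×50 (L)
  3 contains 3×1 (III)

CCLIII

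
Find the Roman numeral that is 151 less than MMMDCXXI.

MMMDCXXI = 3621
3621 - 151 = 3470

MMMCDLXX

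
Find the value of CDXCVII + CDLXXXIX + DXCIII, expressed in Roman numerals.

CDXCVII = 497, CDLXXXIX = 489, DXCIII = 593
497 + 489 = 986
986 + 593 = 1579

MDLXXIX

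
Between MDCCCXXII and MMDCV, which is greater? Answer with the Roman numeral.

MDCCCXXII = 1822
MMDCV = 2605
2605 is larger

MMDCV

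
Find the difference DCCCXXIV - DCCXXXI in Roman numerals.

DCCCXXIV = 824
DCCXXXI = 731
824 - 731 = 93

XCIII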